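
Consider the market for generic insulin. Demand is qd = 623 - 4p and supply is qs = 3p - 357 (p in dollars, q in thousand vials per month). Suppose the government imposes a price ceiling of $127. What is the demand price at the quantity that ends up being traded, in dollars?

149.75

In a free market, 623 - 4p = 3p - 357 gives the equilibrium p* = 140, q* = 63.
Because the ceiling (127) lies below the market-clearing price, it is binding.
At p = 127: qd = 623 - 4·127 = 115 and qs = 3·127 - 357 = 24.
Only 24 units reach the market. On the demand curve, the marginal buyer's willingness to pay at q = 24 is (623 - 24)/4 = 149.75.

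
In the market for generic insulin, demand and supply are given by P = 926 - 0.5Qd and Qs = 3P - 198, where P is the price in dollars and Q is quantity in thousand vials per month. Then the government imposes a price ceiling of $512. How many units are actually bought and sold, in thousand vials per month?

Rearranging demand gives Qd = 1852 - 2P. Without the control the market clears where 1852 - 2P = 3P - 198, i.e. P* = 410 and Q* = 1032.
The ceiling of 512 is above the equilibrium price 410, so it is not binding; the market clears at P* = 410, Q* = 1032.

1032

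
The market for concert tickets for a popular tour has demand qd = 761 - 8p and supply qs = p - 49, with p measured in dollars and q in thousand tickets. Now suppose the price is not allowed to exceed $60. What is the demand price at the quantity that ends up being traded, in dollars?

Setting quantity demanded equal to quantity supplied, 761 - 8p = p - 49, gives p* = 90 and q* = 41.
Because the ceiling (60) lies below the market-clearing price, it is binding.
At p = 60: qd = 761 - 8·60 = 281 and qs = 60 - 49 = 11.
Only 11 units reach the market. On the demand curve, the marginal buyer's willingness to pay at q = 11 is (761 - 11)/8 = 93.75.

93.75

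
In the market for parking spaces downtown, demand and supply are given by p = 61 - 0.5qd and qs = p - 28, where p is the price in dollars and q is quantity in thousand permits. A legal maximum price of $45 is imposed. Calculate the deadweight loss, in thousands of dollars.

18.75

Rearranging demand gives qd = 122 - 2p. Equilibrium: 122 - 2p = p - 28, so 150 = 3p and p* = 50, q* = 22.
Since 45 < 50, the ceiling is binding.
At p = 45: qd = 122 - 2·45 = 32 and qs = 45 - 28 = 17.
Quantity traded falls to 17. At q = 17 the demand price is (122 - 17)/2 = 52.5 and the supply price is 28 + 17 = 45.
Deadweight loss = ½ · (52.5 - 45) · (22 - 17) = ½ · 7.5 · 5 = 18.75.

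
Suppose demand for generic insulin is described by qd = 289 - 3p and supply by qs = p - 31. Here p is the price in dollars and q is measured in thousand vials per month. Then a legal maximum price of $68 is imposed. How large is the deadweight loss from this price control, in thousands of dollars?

Equilibrium: 289 - 3p = p - 31, so 320 = 4p and p* = 80, q* = 49.
Since 68 < 80, the ceiling is binding.
At p = 68: qd = 289 - 3·68 = 85 and qs = 68 - 31 = 37.
Quantity traded falls to 37. At q = 37 the demand price is (289 - 37)/3 = 84 and the supply price is 31 + 37 = 68.
Deadweight loss = ½ · (84 - 68) · (49 - 37) = ½ · 16 · 12 = 96.

96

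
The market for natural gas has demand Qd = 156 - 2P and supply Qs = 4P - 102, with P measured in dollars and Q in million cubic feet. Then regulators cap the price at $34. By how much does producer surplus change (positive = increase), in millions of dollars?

-468

Setting quantity demanded equal to quantity supplied, 156 - 2P = 4P - 102, gives P* = 43 and Q* = 70.
Because the ceiling (34) lies below the market-clearing price, it is binding.
At P = 34: Qd = 156 - 2·34 = 88 and Qs = 4·34 - 102 = 34.
Producer surplus without the control is ½ · (43 - 25.5) · 70 = 612.5.
With the ceiling, producers sell 34 units at 34, so PS = ½ · (34 - 25.5) · 34 = 144.5.
Change in producer surplus = 144.5 - 612.5 = -468.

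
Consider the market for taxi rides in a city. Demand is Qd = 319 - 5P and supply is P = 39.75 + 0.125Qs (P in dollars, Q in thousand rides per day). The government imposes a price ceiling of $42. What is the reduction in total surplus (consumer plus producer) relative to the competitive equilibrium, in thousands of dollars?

509.6

Rearranging supply gives Qs = 8P - 318. Equilibrium: 319 - 5P = 8P - 318, so 637 = 13P and P* = 49, Q* = 74.
Because the ceiling (42) lies below the market-clearing price, it is binding.
At P = 42: Qd = 319 - 5·42 = 109 and Qs = 8·42 - 318 = 18.
Quantity traded falls to 18. At Q = 18 the demand price is (319 - 18)/5 = 60.2 and the supply price is (318 + 18)/8 = 42.
Deadweight loss = ½ · (60.2 - 42) · (74 - 18) = ½ · 18.2 · 56 = 509.6.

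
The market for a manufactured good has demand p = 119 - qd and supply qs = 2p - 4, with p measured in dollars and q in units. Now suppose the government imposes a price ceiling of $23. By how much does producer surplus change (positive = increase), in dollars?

-1080

Rearranging demand gives qd = 119 - p. Setting quantity demanded equal to quantity supplied, 119 - p = 2p - 4, gives p* = 41 and q* = 78.
The ceiling of 23 is below the equilibrium price 41, so it binds.
At p = 23: qd = 119 - 23 = 96 and qs = 2·23 - 4 = 42.
Producer surplus without the control is ½ · (41 - 2) · 78 = 1521.
With the ceiling, producers sell 42 units at 23, so PS = ½ · (23 - 2) · 42 = 441.
Change in producer surplus = 441 - 1521 = -1080.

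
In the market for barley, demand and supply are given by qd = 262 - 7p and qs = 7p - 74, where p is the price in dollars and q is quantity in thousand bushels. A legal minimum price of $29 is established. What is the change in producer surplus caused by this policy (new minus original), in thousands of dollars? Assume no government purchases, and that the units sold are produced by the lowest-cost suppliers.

207.5

In a free market, 262 - 7p = 7p - 74 gives the equilibrium p* = 24, q* = 94.
The floor of 29 is above the equilibrium price 24, so it binds.
At p = 29: qd = 262 - 7·29 = 59 and qs = 7·29 - 74 = 129.
Producer surplus without the control is ½ · (24 - 74/7) · 94 = 4418/7.
With the floor, 59 units are sold at 29. The supply price at q = 59 is 19, so PS = ½ · [(29 - 74/7) + (29 - 19)] · 59 = 11741/14.
Change in producer surplus = 11741/14 - 4418/7 = 207.5.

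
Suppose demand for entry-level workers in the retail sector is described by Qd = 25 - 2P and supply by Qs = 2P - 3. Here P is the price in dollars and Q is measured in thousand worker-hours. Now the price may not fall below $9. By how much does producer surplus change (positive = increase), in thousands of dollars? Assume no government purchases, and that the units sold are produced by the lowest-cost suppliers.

10

Setting quantity demanded equal to quantity supplied, 25 - 2P = 2P - 3, gives P* = 7 and Q* = 11.
The floor of 9 is above the equilibrium price 7, so it binds.
At P = 9: Qd = 25 - 2·9 = 7 and Qs = 2·9 - 3 = 15.
Producer surplus without the control is ½ · (7 - 1.5) · 11 = 30.25.
With the floor, 7 units are sold at 9. The supply price at Q = 7 is 5, so PS = ½ · [(9 - 1.5) + (9 - 5)] · 7 = 40.25.
Change in producer surplus = 40.25 - 30.25 = 10.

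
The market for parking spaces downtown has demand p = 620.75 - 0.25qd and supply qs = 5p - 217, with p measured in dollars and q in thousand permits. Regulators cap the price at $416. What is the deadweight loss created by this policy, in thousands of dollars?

0

Rearranging demand gives qd = 2483 - 4p. Setting quantity demanded equal to quantity supplied, 2483 - 4p = 5p - 217, gives p* = 300 and q* = 1283.
Since 416 is above p* = 300, the ceiling does not bind and the free-market outcome prevails.
Since the control does not bind, no trades are prevented and deadweight loss is zero.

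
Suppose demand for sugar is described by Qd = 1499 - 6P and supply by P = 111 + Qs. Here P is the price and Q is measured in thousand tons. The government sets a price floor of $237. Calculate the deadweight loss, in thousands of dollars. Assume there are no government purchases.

1029

Rearranging supply gives Qs = P - 111. In a free market, 1499 - 6P = P - 111 gives the equilibrium P* = 230, Q* = 119.
Because the floor (237) lies above the market-clearing price, it is binding.
At P = 237: Qd = 1499 - 6·237 = 77 and Qs = 237 - 111 = 126.
Quantity traded falls to 77. At Q = 77 the demand price is (1499 - 77)/6 = 237 and the supply price is 111 + 77 = 188.
Deadweight loss = ½ · (237 - 188) · (119 - 77) = ½ · 49 · 42 = 1029.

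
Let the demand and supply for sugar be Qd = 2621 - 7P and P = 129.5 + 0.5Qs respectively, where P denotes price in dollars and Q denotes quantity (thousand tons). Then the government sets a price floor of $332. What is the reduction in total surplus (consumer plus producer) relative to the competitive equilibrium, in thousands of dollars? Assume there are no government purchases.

2268

Rearranging supply gives Qs = 2P - 259. Without the control the market clears where 2621 - 7P = 2P - 259, i.e. P* = 320 and Q* = 381.
The floor of 332 is above the equilibrium price 320, so it binds.
At P = 332: Qd = 2621 - 7·332 = 297 and Qs = 2·332 - 259 = 405.
Quantity traded falls to 297. At Q = 297 the demand price is (2621 - 297)/7 = 332 and the supply price is (259 + 297)/2 = 278.
Deadweight loss = ½ · (332 - 278) · (381 - 297) = ½ · 54 · 84 = 2268.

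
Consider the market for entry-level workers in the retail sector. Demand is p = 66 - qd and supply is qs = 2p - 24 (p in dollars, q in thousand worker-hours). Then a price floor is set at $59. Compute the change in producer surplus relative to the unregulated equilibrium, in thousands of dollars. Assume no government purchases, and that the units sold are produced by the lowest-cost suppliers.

Rearranging demand gives qd = 66 - p. In a free market, 66 - p = 2p - 24 gives the equilibrium p* = 30, q* = 36.
Since 59 > 30, the floor is binding.
At p = 59: qd = 66 - 59 = 7 and qs = 2·59 - 24 = 94.
Producer surplus without the control is ½ · (30 - 12) · 36 = 324.
With the floor, 7 units are sold at 59. The supply price at q = 7 is 15.5, so PS = ½ · [(59 - 12) + (59 - 15.5)] · 7 = 316.75.
Change in producer surplus = 316.75 - 324 = -7.25.

-7.25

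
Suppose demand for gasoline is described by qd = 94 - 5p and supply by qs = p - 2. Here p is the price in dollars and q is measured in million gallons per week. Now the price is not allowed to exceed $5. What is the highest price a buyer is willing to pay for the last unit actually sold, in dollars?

In a free market, 94 - 5p = p - 2 gives the equilibrium p* = 16, q* = 14.
The ceiling of 5 is below the equilibrium price 16, so it binds.
At p = 5: qd = 94 - 5·5 = 69 and qs = 5 - 2 = 3.
Only 3 units reach the market. On the demand curve, the marginal buyer's willingness to pay at q = 3 is (94 - 3)/5 = 18.2.

18.2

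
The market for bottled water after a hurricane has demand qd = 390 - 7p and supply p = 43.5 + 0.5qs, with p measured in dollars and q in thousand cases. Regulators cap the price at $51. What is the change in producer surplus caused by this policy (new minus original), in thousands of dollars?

-34

Rearranging supply gives qs = 2p - 87. In a free market, 390 - 7p = 2p - 87 gives the equilibrium p* = 53, q* = 19.
Since 51 < 53, the ceiling is binding.
At p = 51: qd = 390 - 7·51 = 33 and qs = 2·51 - 87 = 15.
Producer surplus without the control is ½ · (53 - 43.5) · 19 = 90.25.
With the ceiling, producers sell 15 units at 51, so PS = ½ · (51 - 43.5) · 15 = 56.25.
Change in producer surplus = 56.25 - 90.25 = -34.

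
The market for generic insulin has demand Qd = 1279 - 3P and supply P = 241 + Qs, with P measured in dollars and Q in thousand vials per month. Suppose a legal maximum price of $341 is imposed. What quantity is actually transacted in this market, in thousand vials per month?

Rearranging supply gives Qs = P - 241. Equilibrium: 1279 - 3P = P - 241, so 1520 = 4P and P* = 380, Q* = 139.
Since 341 < 380, the ceiling is binding.
At P = 341: Qd = 1279 - 3·341 = 256 and Qs = 341 - 241 = 100.
The quantity actually transacted is the short side, supply: 100.

100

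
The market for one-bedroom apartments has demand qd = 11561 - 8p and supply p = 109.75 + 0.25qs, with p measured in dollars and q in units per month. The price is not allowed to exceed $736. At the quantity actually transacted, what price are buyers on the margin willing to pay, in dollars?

1132

Rearranging supply gives qs = 4p - 439. Setting quantity demanded equal to quantity supplied, 11561 - 8p = 4p - 439, gives p* = 1000 and q* = 3561.
Because the ceiling (736) lies below the market-clearing price, it is binding.
At p = 736: qd = 11561 - 8·736 = 5673 and qs = 4·736 - 439 = 2505.
Only 2505 units reach the market. On the demand curve, the marginal buyer's willingness to pay at q = 2505 is (11561 - 2505)/8 = 1132.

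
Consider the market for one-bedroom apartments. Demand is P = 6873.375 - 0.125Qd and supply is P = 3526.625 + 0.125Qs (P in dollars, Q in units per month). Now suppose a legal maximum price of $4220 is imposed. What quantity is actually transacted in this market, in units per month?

5547

Rearranging demand gives Qd = 54987 - 8P; rearranging supply gives Qs = 8P - 28213. In a free market, 54987 - 8P = 8P - 28213 gives the equilibrium P* = 5200, Q* = 13387.
Since 4220 < 5200, the ceiling is binding.
At P = 4220: Qd = 54987 - 8·4220 = 21227 and Qs = 8·4220 - 28213 = 5547.
The quantity actually transacted is the short side, supply: 5547.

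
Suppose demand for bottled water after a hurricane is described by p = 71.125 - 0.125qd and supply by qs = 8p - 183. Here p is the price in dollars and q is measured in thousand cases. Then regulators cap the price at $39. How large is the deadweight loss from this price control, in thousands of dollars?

Rearranging demand gives qd = 569 - 8p. Without the control the market clears where 569 - 8p = 8p - 183, i.e. p* = 47 and q* = 193.
Because the ceiling (39) lies below the market-clearing price, it is binding.
At p = 39: qd = 569 - 8·39 = 257 and qs = 8·39 - 183 = 129.
Quantity traded falls to 129. At q = 129 the demand price is (569 - 129)/8 = 55 and the supply price is (183 + 129)/8 = 39.
Deadweight loss = ½ · (55 - 39) · (193 - 129) = ½ · 16 · 64 = 512.

512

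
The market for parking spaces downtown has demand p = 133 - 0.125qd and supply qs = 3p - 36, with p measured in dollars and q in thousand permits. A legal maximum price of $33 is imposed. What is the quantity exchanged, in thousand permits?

Rearranging demand gives qd = 1064 - 8p. Without the control the market clears where 1064 - 8p = 3p - 36, i.e. p* = 100 and q* = 264.
The ceiling of 33 is below the equilibrium price 100, so it binds.
At p = 33: qd = 1064 - 8·33 = 800 and qs = 3·33 - 36 = 63.
The quantity actually transacted is the short side, supply: 63.

63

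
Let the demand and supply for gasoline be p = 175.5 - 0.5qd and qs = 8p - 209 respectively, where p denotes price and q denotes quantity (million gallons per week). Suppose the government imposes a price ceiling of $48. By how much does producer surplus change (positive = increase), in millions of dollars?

-1656

Rearranging demand gives qd = 351 - 2p. In a free market, 351 - 2p = 8p - 209 gives the equilibrium p* = 56, q* = 239.
Since 48 < 56, the ceiling is binding.
At p = 48: qd = 351 - 2·48 = 255 and qs = 8·48 - 209 = 175.
Producer surplus without the control is ½ · (56 - 26.125) · 239 = 3570.0625.
With the ceiling, producers sell 175 units at 48, so PS = ½ · (48 - 26.125) · 175 = 1914.0625.
Change in producer surplus = 1914.0625 - 3570.0625 = -1656.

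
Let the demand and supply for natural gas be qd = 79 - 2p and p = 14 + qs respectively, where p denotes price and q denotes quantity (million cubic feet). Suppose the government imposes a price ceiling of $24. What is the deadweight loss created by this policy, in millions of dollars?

36.75

Rearranging supply gives qs = p - 14. Equilibrium: 79 - 2p = p - 14, so 93 = 3p and p* = 31, q* = 17.
Since 24 < 31, the ceiling is binding.
At p = 24: qd = 79 - 2·24 = 31 and qs = 24 - 14 = 10.
Quantity traded falls to 10. At q = 10 the demand price is (79 - 10)/2 = 34.5 and the supply price is 14 + 10 = 24.
Deadweight loss = ½ · (34.5 - 24) · (17 - 10) = ½ · 10.5 · 7 = 36.75.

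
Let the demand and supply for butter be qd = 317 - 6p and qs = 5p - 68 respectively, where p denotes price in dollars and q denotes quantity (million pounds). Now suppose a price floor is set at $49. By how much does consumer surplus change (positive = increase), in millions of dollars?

In a free market, 317 - 6p = 5p - 68 gives the equilibrium p* = 35, q* = 107.
Since 49 > 35, the floor is binding.
At p = 49: qd = 317 - 6·49 = 23 and qs = 5·49 - 68 = 177.
Consumer surplus without the control is ½ · (317/6 - 35) · 107 = 11449/12.
With the floor, consumers buy 23 units at 49, so CS = ½ · (317/6 - 49) · 23 = 529/12.
Change in consumer surplus = 529/12 - 11449/12 = -910.

-910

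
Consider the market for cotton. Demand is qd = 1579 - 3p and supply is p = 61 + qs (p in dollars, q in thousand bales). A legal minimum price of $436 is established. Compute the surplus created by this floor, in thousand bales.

Rearranging supply gives qs = p - 61. Equilibrium: 1579 - 3p = p - 61, so 1640 = 4p and p* = 410, q* = 349.
The floor of 436 is above the equilibrium price 410, so it binds.
At p = 436: qd = 1579 - 3·436 = 271 and qs = 436 - 61 = 375.
Surplus = qs - qd = 375 - 271 = 104.

104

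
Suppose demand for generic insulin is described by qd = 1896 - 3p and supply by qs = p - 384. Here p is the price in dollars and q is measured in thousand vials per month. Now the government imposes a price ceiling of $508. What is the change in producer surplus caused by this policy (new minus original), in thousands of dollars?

-9610

Setting quantity demanded equal to quantity supplied, 1896 - 3p = p - 384, gives p* = 570 and q* = 186.
Since 508 < 570, the ceiling is binding.
At p = 508: qd = 1896 - 3·508 = 372 and qs = 508 - 384 = 124.
Producer surplus without the control is ½ · (570 - 384) · 186 = 17298.
With the ceiling, producers sell 124 units at 508, so PS = ½ · (508 - 384) · 124 = 7688.
Change in producer surplus = 7688 - 17298 = -9610.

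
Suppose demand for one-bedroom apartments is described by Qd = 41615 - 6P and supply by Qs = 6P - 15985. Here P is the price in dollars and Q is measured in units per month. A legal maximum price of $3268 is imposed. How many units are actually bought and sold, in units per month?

Without the control the market clears where 41615 - 6P = 6P - 15985, i.e. P* = 4800 and Q* = 12815.
Since 3268 < 4800, the ceiling is binding.
At P = 3268: Qd = 41615 - 6·3268 = 22007 and Qs = 6·3268 - 15985 = 3623.
The quantity actually transacted is the short side, supply: 3623.

3623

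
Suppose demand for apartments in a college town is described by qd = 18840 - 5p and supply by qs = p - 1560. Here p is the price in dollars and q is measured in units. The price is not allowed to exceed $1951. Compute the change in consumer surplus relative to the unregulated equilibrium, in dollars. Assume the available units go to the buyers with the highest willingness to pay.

In a free market, 18840 - 5p = p - 1560 gives the equilibrium p* = 3400, q* = 1840.
Because the ceiling (1951) lies below the market-clearing price, it is binding.
At p = 1951: qd = 18840 - 5·1951 = 9085 and qs = 1951 - 1560 = 391.
Consumer surplus without the control is ½ · (3768 - 3400) · 1840 = 338560.
With the ceiling, 391 units are sold at 1951 (assume they go to the highest-value buyers). The demand price at q = 391 is 3689.8, so CS = ½ · [(3768 - 1951) + (3689.8 - 1951)] · 391 = 695158.9.
Change in consumer surplus = 695158.9 - 338560 = 356598.9.

356598.9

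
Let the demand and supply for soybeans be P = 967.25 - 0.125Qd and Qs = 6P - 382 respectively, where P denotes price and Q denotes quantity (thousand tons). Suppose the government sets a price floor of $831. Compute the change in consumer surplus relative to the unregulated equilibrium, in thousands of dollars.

Rearranging demand gives Qd = 7738 - 8P. Without the control the market clears where 7738 - 8P = 6P - 382, i.e. P* = 580 and Q* = 3098.
The floor of 831 is above the equilibrium price 580, so it binds.
At P = 831: Qd = 7738 - 8·831 = 1090 and Qs = 6·831 - 382 = 4604.
Consumer surplus without the control is ½ · (967.25 - 580) · 3098 = 599850.25.
With the floor, consumers buy 1090 units at 831, so CS = ½ · (967.25 - 831) · 1090 = 74256.25.
Change in consumer surplus = 74256.25 - 599850.25 = -525594.

-525594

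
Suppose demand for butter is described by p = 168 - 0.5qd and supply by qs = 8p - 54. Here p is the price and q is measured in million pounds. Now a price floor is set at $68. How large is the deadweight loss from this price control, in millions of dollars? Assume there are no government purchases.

1051.25

Rearranging demand gives qd = 336 - 2p. Setting quantity demanded equal to quantity supplied, 336 - 2p = 8p - 54, gives p* = 39 and q* = 258.
Because the floor (68) lies above the market-clearing price, it is binding.
At p = 68: qd = 336 - 2·68 = 200 and qs = 8·68 - 54 = 490.
Quantity traded falls to 200. At q = 200 the demand price is (336 - 200)/2 = 68 and the supply price is (54 + 200)/8 = 31.75.
Deadweight loss = ½ · (68 - 31.75) · (258 - 200) = ½ · 36.25 · 58 = 1051.25.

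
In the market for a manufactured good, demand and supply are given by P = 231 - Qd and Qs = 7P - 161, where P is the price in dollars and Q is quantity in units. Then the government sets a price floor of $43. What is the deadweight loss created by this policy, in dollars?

Rearranging demand gives Qd = 231 - P. Setting quantity demanded equal to quantity supplied, 231 - P = 7P - 161, gives P* = 49 and Q* = 182.
The floor of 43 is below the equilibrium price 49, so it is not binding; the market clears at P* = 49, Q* = 182.
Since the control does not bind, no trades are prevented and deadweight loss is zero.

0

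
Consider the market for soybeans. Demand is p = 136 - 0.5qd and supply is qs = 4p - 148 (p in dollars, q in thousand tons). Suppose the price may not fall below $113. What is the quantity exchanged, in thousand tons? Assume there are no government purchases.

Rearranging demand gives qd = 272 - 2p. Setting quantity demanded equal to quantity supplied, 272 - 2p = 4p - 148, gives p* = 70 and q* = 132.
Because the floor (113) lies above the market-clearing price, it is binding.
At p = 113: qd = 272 - 2·113 = 46 and qs = 4·113 - 148 = 304.
The quantity actually transacted is the short side, demand: 46.

46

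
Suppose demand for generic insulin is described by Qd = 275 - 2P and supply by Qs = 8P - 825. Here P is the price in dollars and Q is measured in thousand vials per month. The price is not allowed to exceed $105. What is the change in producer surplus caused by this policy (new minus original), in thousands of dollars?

-175

Setting quantity demanded equal to quantity supplied, 275 - 2P = 8P - 825, gives P* = 110 and Q* = 55.
Since 105 < 110, the ceiling is binding.
At P = 105: Qd = 275 - 2·105 = 65 and Qs = 8·105 - 825 = 15.
Producer surplus without the control is ½ · (110 - 103.125) · 55 = 189.0625.
With the ceiling, producers sell 15 units at 105, so PS = ½ · (105 - 103.125) · 15 = 14.0625.
Change in producer surplus = 14.0625 - 189.0625 = -175.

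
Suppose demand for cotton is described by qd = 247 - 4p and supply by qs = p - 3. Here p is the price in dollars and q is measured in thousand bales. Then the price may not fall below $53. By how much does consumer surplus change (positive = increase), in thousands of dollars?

Equilibrium: 247 - 4p = p - 3, so 250 = 5p and p* = 50, q* = 47.
Because the floor (53) lies above the market-clearing price, it is binding.
At p = 53: qd = 247 - 4·53 = 35 and qs = 53 - 3 = 50.
Consumer surplus without the control is ½ · (61.75 - 50) · 47 = 276.125.
With the floor, consumers buy 35 units at 53, so CS = ½ · (61.75 - 53) · 35 = 153.125.
Change in consumer surplus = 153.125 - 276.125 = -123.

-123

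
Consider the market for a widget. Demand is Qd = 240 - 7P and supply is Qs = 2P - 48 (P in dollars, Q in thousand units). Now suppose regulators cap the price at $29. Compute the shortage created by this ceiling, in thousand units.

Setting quantity demanded equal to quantity supplied, 240 - 7P = 2P - 48, gives P* = 32 and Q* = 16.
Because the ceiling (29) lies below the market-clearing price, it is binding.
At P = 29: Qd = 240 - 7·29 = 37 and Qs = 2·29 - 48 = 10.
Shortage = Qd - Qs = 37 - 10 = 27.

27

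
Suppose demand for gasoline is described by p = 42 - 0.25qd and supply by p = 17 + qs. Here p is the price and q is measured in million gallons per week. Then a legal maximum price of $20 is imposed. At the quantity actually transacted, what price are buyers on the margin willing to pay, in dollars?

Rearranging demand gives qd = 168 - 4p; rearranging supply gives qs = p - 17. Without the control the market clears where 168 - 4p = p - 17, i.e. p* = 37 and q* = 20.
Since 20 < 37, the ceiling is binding.
At p = 20: qd = 168 - 4·20 = 88 and qs = 20 - 17 = 3.
Only 3 units reach the market. On the demand curve, the marginal buyer's willingness to pay at q = 3 is (168 - 3)/4 = 41.25.

41.25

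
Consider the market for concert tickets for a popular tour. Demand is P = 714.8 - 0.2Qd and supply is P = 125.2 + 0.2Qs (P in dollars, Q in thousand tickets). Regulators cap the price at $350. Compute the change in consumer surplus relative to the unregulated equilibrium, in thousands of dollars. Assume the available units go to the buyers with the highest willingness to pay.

66430

Rearranging demand gives Qd = 3574 - 5P; rearranging supply gives Qs = 5P - 626. Equilibrium: 3574 - 5P = 5P - 626, so 4200 = 10P and P* = 420, Q* = 1474.
The ceiling of 350 is below the equilibrium price 420, so it binds.
At P = 350: Qd = 3574 - 5·350 = 1824 and Qs = 5·350 - 626 = 1124.
Consumer surplus without the control is ½ · (714.8 - 420) · 1474 = 217267.6.
With the ceiling, 1124 units are sold at 350 (assume they go to the highest-value buyers). The demand price at Q = 1124 is 490, so CS = ½ · [(714.8 - 350) + (490 - 350)] · 1124 = 283697.6.
Change in consumer surplus = 283697.6 - 217267.6 = 66430.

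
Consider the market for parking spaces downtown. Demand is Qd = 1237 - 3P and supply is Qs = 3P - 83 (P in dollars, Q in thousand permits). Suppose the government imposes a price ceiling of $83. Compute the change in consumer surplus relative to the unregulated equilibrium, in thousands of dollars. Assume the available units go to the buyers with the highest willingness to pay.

Without the control the market clears where 1237 - 3P = 3P - 83, i.e. P* = 220 and Q* = 577.
Since 83 < 220, the ceiling is binding.
At P = 83: Qd = 1237 - 3·83 = 988 and Qs = 3·83 - 83 = 166.
Consumer surplus without the control is ½ · (1237/3 - 220) · 577 = 332929/6.
With the ceiling, 166 units are sold at 83 (assume they go to the highest-value buyers). The demand price at Q = 166 is 357, so CS = ½ · [(1237/3 - 83) + (357 - 83)] · 166 = 150230/3.
Change in consumer surplus = 150230/3 - 332929/6 = -5411.5.

-5411.5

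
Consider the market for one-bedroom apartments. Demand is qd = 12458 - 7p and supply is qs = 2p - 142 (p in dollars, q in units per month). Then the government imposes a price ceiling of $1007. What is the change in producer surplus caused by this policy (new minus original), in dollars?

-890145

Without the control the market clears where 12458 - 7p = 2p - 142, i.e. p* = 1400 and q* = 2658.
The ceiling of 1007 is below the equilibrium price 1400, so it binds.
At p = 1007: qd = 12458 - 7·1007 = 5409 and qs = 2·1007 - 142 = 1872.
Producer surplus without the control is ½ · (1400 - 71) · 2658 = 1766241.
With the ceiling, producers sell 1872 units at 1007, so PS = ½ · (1007 - 71) · 1872 = 876096.
Change in producer surplus = 876096 - 1766241 = -890145.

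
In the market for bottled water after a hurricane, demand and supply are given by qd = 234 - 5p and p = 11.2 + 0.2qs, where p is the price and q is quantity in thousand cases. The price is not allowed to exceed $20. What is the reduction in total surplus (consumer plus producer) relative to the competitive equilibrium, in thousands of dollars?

Rearranging supply gives qs = 5p - 56. Without the control the market clears where 234 - 5p = 5p - 56, i.e. p* = 29 and q* = 89.
Since 20 < 29, the ceiling is binding.
At p = 20: qd = 234 - 5·20 = 134 and qs = 5·20 - 56 = 44.
Quantity traded falls to 44. At q = 44 the demand price is (234 - 44)/5 = 38 and the supply price is (56 + 44)/5 = 20.
Deadweight loss = ½ · (38 - 20) · (89 - 44) = ½ · 18 · 45 = 405.

405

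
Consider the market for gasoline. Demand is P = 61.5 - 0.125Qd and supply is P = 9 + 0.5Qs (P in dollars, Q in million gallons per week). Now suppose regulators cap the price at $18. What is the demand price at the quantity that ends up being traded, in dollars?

Rearranging demand gives Qd = 492 - 8P; rearranging supply gives Qs = 2P - 18. In a free market, 492 - 8P = 2P - 18 gives the equilibrium P* = 51, Q* = 84.
Since 18 < 51, the ceiling is binding.
At P = 18: Qd = 492 - 8·18 = 348 and Qs = 2·18 - 18 = 18.
Only 18 units reach the market. On the demand curve, the marginal buyer's willingness to pay at Q = 18 is (492 - 18)/8 = 59.25.

59.25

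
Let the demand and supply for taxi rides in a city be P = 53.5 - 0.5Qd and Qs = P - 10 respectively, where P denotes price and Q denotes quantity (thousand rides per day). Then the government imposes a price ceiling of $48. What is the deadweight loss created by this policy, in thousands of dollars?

0

Rearranging demand gives Qd = 107 - 2P. In a free market, 107 - 2P = P - 10 gives the equilibrium P* = 39, Q* = 29.
The ceiling of 48 is above the equilibrium price 39, so it is not binding; the market clears at P* = 39, Q* = 29.
Since the control does not bind, no trades are prevented and deadweight loss is zero.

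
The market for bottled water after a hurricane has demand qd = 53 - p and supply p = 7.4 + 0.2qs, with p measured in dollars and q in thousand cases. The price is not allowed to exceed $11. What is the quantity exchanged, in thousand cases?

Rearranging supply gives qs = 5p - 37. Equilibrium: 53 - p = 5p - 37, so 90 = 6p and p* = 15, q* = 38.
The ceiling of 11 is below the equilibrium price 15, so it binds.
At p = 11: qd = 53 - 11 = 42 and qs = 5·11 - 37 = 18.
The quantity actually transacted is the short side, supply: 18.

18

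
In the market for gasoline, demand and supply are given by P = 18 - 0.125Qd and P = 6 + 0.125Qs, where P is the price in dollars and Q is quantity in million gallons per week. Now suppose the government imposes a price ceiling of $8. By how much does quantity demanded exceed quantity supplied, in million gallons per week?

64

Rearranging demand gives Qd = 144 - 8P; rearranging supply gives Qs = 8P - 48. Setting quantity demanded equal to quantity supplied, 144 - 8P = 8P - 48, gives P* = 12 and Q* = 48.
Because the ceiling (8) lies below the market-clearing price, it is binding.
At P = 8: Qd = 144 - 8·8 = 80 and Qs = 8·8 - 48 = 16.
Shortage = Qd - Qs = 80 - 16 = 64.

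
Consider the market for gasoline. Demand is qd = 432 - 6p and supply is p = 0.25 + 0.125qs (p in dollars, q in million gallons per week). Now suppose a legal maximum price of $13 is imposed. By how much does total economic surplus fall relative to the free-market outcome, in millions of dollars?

Rearranging supply gives qs = 8p - 2. Without the control the market clears where 432 - 6p = 8p - 2, i.e. p* = 31 and q* = 246.
The ceiling of 13 is below the equilibrium price 31, so it binds.
At p = 13: qd = 432 - 6·13 = 354 and qs = 8·13 - 2 = 102.
Quantity traded falls to 102. At q = 102 the demand price is (432 - 102)/6 = 55 and the supply price is (2 + 102)/8 = 13.
Deadweight loss = ½ · (55 - 13) · (246 - 102) = ½ · 42 · 144 = 3024.

3024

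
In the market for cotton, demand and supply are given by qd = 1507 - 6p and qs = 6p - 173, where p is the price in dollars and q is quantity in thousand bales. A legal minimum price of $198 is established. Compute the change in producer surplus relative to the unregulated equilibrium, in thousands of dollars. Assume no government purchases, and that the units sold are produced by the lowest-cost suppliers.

Equilibrium: 1507 - 6p = 6p - 173, so 1680 = 12p and p* = 140, q* = 667.
The floor of 198 is above the equilibrium price 140, so it binds.
At p = 198: qd = 1507 - 6·198 = 319 and qs = 6·198 - 173 = 1015.
Producer surplus without the control is ½ · (140 - 173/6) · 667 = 444889/12.
With the floor, 319 units are sold at 198. The supply price at q = 319 is 82, so PS = ½ · [(198 - 173/6) + (198 - 82)] · 319 = 545809/12.
Change in producer surplus = 545809/12 - 444889/12 = 8410.

8410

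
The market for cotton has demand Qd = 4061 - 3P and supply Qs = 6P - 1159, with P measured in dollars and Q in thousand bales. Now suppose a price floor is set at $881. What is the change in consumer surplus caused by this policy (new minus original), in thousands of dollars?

In a free market, 4061 - 3P = 6P - 1159 gives the equilibrium P* = 580, Q* = 2321.
Because the floor (881) lies above the market-clearing price, it is binding.
At P = 881: Qd = 4061 - 3·881 = 1418 and Qs = 6·881 - 1159 = 4127.
Consumer surplus without the control is ½ · (4061/3 - 580) · 2321 = 5387041/6.
With the floor, consumers buy 1418 units at 881, so CS = ½ · (4061/3 - 881) · 1418 = 1005362/3.
Change in consumer surplus = 1005362/3 - 5387041/6 = -562719.5.

-562719.5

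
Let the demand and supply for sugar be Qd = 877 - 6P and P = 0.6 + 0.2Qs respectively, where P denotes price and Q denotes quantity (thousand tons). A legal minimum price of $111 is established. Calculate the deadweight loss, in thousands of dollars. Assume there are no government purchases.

6342.6

Rearranging supply gives Qs = 5P - 3. Without the control the market clears where 877 - 6P = 5P - 3, i.e. P* = 80 and Q* = 397.
The floor of 111 is above the equilibrium price 80, so it binds.
At P = 111: Qd = 877 - 6·111 = 211 and Qs = 5·111 - 3 = 552.
Quantity traded falls to 211. At Q = 211 the demand price is (877 - 211)/6 = 111 and the supply price is (3 + 211)/5 = 42.8.
Deadweight loss = ½ · (111 - 42.8) · (397 - 211) = ½ · 68.2 · 186 = 6342.6.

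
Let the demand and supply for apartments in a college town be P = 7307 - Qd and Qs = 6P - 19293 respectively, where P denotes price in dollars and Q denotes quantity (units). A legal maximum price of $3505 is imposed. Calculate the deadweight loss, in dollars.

Rearranging demand gives Qd = 7307 - P. Setting quantity demanded equal to quantity supplied, 7307 - P = 6P - 19293, gives P* = 3800 and Q* = 3507.
Because the ceiling (3505) lies below the market-clearing price, it is binding.
At P = 3505: Qd = 7307 - 3505 = 3802 and Qs = 6·3505 - 19293 = 1737.
Quantity traded falls to 1737. At Q = 1737 the demand price is 7307 - 1737 = 5570 and the supply price is (19293 + 1737)/6 = 3505.
Deadweight loss = ½ · (5570 - 3505) · (3507 - 1737) = ½ · 2065 · 1770 = 1827525.

1827525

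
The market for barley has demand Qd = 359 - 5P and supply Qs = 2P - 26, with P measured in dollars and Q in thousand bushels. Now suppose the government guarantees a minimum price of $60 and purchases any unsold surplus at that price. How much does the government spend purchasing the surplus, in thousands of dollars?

Setting quantity demanded equal to quantity supplied, 359 - 5P = 2P - 26, gives P* = 55 and Q* = 84.
Because the floor (60) lies above the market-clearing price, it is binding.
At P = 60: Qd = 359 - 5·60 = 59 and Qs = 2·60 - 26 = 94.
Surplus = Qs - Qd = 35.
Government expenditure = surplus × support price = 35 × 60 = 2100.

2100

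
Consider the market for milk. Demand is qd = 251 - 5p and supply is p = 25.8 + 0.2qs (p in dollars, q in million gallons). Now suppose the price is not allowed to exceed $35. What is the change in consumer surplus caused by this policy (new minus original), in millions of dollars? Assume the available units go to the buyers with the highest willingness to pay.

Rearranging supply gives qs = 5p - 129. Setting quantity demanded equal to quantity supplied, 251 - 5p = 5p - 129, gives p* = 38 and q* = 61.
The ceiling of 35 is below the equilibrium price 38, so it binds.
At p = 35: qd = 251 - 5·35 = 76 and qs = 5·35 - 129 = 46.
Consumer surplus without the control is ½ · (50.2 - 38) · 61 = 372.1.
With the ceiling, 46 units are sold at 35 (assume they go to the highest-value buyers). The demand price at q = 46 is 41, so CS = ½ · [(50.2 - 35) + (41 - 35)] · 46 = 487.6.
Change in consumer surplus = 487.6 - 372.1 = 115.5.

115.5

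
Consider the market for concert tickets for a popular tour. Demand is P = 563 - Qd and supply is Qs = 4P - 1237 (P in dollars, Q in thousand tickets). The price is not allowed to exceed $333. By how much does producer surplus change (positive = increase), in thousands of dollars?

Rearranging demand gives Qd = 563 - P. Setting quantity demanded equal to quantity supplied, 563 - P = 4P - 1237, gives P* = 360 and Q* = 203.
The ceiling of 333 is below the equilibrium price 360, so it binds.
At P = 333: Qd = 563 - 333 = 230 and Qs = 4·333 - 1237 = 95.
Producer surplus without the control is ½ · (360 - 309.25) · 203 = 5151.125.
With the ceiling, producers sell 95 units at 333, so PS = ½ · (333 - 309.25) · 95 = 1128.125.
Change in producer surplus = 1128.125 - 5151.125 = -4023.

-4023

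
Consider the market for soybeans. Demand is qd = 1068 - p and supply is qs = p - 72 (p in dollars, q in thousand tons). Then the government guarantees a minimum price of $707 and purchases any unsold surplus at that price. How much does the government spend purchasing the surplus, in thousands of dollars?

193718

In a free market, 1068 - p = p - 72 gives the equilibrium p* = 570, q* = 498.
The floor of 707 is above the equilibrium price 570, so it binds.
At p = 707: qd = 1068 - 707 = 361 and qs = 707 - 72 = 635.
Surplus = qs - qd = 274.
Government expenditure = surplus × support price = 274 × 707 = 193718.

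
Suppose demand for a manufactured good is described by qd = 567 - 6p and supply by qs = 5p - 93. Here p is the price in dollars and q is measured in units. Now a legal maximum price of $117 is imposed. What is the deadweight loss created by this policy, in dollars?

0

Equilibrium: 567 - 6p = 5p - 93, so 660 = 11p and p* = 60, q* = 207.
The ceiling of 117 is above the equilibrium price 60, so it is not binding; the market clears at p* = 60, q* = 207.
Since the control does not bind, no trades are prevented and deadweight loss is zero.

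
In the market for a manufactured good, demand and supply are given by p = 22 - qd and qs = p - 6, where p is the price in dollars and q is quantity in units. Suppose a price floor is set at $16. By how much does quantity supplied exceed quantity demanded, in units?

4

Rearranging demand gives qd = 22 - p. Without the control the market clears where 22 - p = p - 6, i.e. p* = 14 and q* = 8.
Since 16 > 14, the floor is binding.
At p = 16: qd = 22 - 16 = 6 and qs = 16 - 6 = 10.
Surplus = qs - qd = 10 - 6 = 4.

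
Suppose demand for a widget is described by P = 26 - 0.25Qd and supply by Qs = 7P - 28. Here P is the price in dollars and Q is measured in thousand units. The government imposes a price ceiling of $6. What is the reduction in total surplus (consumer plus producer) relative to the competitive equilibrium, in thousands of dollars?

Rearranging demand gives Qd = 104 - 4P. Without the control the market clears where 104 - 4P = 7P - 28, i.e. P* = 12 and Q* = 56.
The ceiling of 6 is below the equilibrium price 12, so it binds.
At P = 6: Qd = 104 - 4·6 = 80 and Qs = 7·6 - 28 = 14.
Quantity traded falls to 14. At Q = 14 the demand price is (104 - 14)/4 = 22.5 and the supply price is (28 + 14)/7 = 6.
Deadweight loss = ½ · (22.5 - 6) · (56 - 14) = ½ · 16.5 · 42 = 346.5.

346.5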